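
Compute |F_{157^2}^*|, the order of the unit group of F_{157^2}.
|F_{157^2}^*| = 24648

F_{157^2} has 157^2 = 24649 elements; its multiplicative group consists of all nonzero elements, so |F_{157^2}^*| = 24649 - 1 = 24648. (It is cyclic since any finite subgroup of the multiplicative group of a field is cyclic.)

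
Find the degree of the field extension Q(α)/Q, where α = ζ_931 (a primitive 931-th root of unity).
[Q(α):Q] = 756

The minimal polynomial of ζ_931 over Q is the 931-th cyclotomic polynomial Φ_931(x), which is irreducible over Q and has degree φ(931) = 756. Hence [Q(α):Q] = φ(931) = 756.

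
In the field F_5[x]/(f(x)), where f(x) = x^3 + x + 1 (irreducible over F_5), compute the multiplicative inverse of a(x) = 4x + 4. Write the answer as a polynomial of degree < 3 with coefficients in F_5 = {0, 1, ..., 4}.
a(x)^(-1) ≡ 4x^2 + x + 3 (mod f(x))

Since f is irreducible over F_5, F_5[x]/(f) is a field and a(x) ≠ 0 has an inverse. Apply the extended Euclidean algorithm to f(x) and a(x) in F_5[x]: f(x) = (4x^2 + x + 3)·a(x) + (4). The last nonzero remainder is the constant 4 = gcd(f, a) in F_5. Back-substituting through the division chain expresses 4 = s(x)·a(x) + t(x)·f(x) with s(x) ≡ x^2 + 4x + 2 (mod f), so (x^2 + 4x + 2)·a(x) ≡ 4 (mod f). Multiplying by 4^(-1) ≡ 4 in F_5 gives a(x)^(-1) ≡ 4·(x^2 + 4x + 2) ≡ 4x^2 + x + 3 (mod f). Check: (4x + 4)·(4x^2 + x + 3) = x^3 + x + 2 ≡ 1 (mod x^3 + x + 1).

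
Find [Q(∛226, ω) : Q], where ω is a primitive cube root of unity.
[Q(∛226, ω) : Q] = 6

[Q(∛226):Q] = 3 (min poly x^3 - 226, irreducible since 226 is not a perfect cube). [Q(ω):Q] = 2 (min poly x^2 + x + 1). Since Q(∛226) ⊂ R and ω ∉ R, we have ω ∉ Q(∛226), so x^2 + x + 1 remains irreducible over Q(∛226) and [Q(∛226, ω) : Q(∛226)] = 2. By the tower law, [Q(∛226, ω) : Q] = 3 · 2 = 6. (In fact Q(∛226, ω) is the splitting field of x^3 - 226 over Q.)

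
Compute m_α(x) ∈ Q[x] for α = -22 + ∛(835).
m_α(x) = x^3 + 66x^2 + 1452x + 9813

Set β = α + 22 = ∛(835), so β^3 = 835. Then (α + 22)^3 - 835 = 0, i.e. α is a root of g(x) = (x + 22)^3 - 835 = x^3 + 66x^2 + 1452x + 9813. Since g(x) = h(x + 22) where h(x) = x^3 - 835, and h is irreducible over Q (because 835 is not a perfect cube, so h has no rational root, and a monic cubic with no rational root is irreducible), g is also irreducible (irreducibility is preserved under the substitution x → x + 22). Hence m_α(x) = x^3 + 66x^2 + 1452x + 9813.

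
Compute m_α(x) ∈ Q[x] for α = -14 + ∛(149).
m_α(x) = x^3 + 42x^2 + 588x + 2595

Set β = α + 14 = ∛(149), so β^3 = 149. Then (α + 14)^3 - 149 = 0, i.e. α is a root of g(x) = (x + 14)^3 - 149 = x^3 + 42x^2 + 588x + 2595. Since g(x) = h(x + 14) where h(x) = x^3 - 149, and h is irreducible over Q (because 149 is not a perfect cube, so h has no rational root, and a monic cubic with no rational root is irreducible), g is also irreducible (irreducibility is preserved under the substitution x → x + 14). Hence m_α(x) = x^3 + 42x^2 + 588x + 2595.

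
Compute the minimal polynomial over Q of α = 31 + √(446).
m_α(x) = x^2 - 62x + 515

From α - 31 = √(446), squaring gives (α - 31)^2 = 446, i.e. α^2 - 62α + 961 = 446, so α^2 - 62α + 515 = 0. The discriminant of x^2 - 62x + 515 is (-62)^2 - 4·(515) = 3844 - 2060 = 1784, and 4·(446) is not a perfect square in Q since 446 is squarefree and ≠ 1. Hence x^2 - 62x + 515 is irreducible over Q and is the minimal polynomial of α.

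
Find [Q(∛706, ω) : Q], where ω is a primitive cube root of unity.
[Q(∛706, ω) : Q] = 6

[Q(∛706):Q] = 3 (min poly x^3 - 706, irreducible since 706 is not a perfect cube). [Q(ω):Q] = 2 (min poly x^2 + x + 1). Since Q(∛706) ⊂ R and ω ∉ R, we have ω ∉ Q(∛706), so x^2 + x + 1 remains irreducible over Q(∛706) and [Q(∛706, ω) : Q(∛706)] = 2. By the tower law, [Q(∛706, ω) : Q] = 3 · 2 = 6. (In fact Q(∛706, ω) is the splitting field of x^3 - 706 over Q.)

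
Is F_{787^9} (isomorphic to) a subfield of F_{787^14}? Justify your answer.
No: F_{787^9} is not a subfield of F_{787^14}

F_{p^m} embeds in F_{p^n} iff m | n. Here 9 ∤ 14 (since 14 = 1·9 + 5 with remainder 5 ≠ 0), so F_{787^9} is not a subfield of F_{787^14}. Equivalently: if it were, the tower law would give 9 = [F_{787^9}:F_787] dividing [F_{787^14}:F_787] = 14, contradiction.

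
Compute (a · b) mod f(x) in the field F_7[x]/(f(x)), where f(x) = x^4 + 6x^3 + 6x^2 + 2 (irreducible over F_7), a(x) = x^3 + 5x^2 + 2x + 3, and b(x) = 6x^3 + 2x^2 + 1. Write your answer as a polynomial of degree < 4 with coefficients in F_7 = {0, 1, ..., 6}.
a · b ≡ x^3 + 2x^2 + 3x + 4 (mod f(x))

Multiply in F_7[x]: a(x)·b(x) = (x^3 + 5x^2 + 2x + 3)·(6x^3 + 2x^2 + 1) = 6x^6 + 4x^5 + x^4 + 2x^3 + 4x^2 + 2x + 3. This has degree ≥ 4, so divide by f(x) over F_7: 6x^6 + 4x^5 + x^4 + 2x^3 + 4x^2 + 2x + 3 = (6x^2 + 3x + 3)·(x^4 + 6x^3 + 6x^2 + 2) + (x^3 + 2x^2 + 3x + 4). Hence a·b ≡ x^3 + 2x^2 + 3x + 4 (mod f). (F_7[x]/(f) is a field with 7^4 = 2401 elements since f is irreducible of degree 4.)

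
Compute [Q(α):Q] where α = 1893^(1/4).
[Q(α):Q] = 4

α is a root of x^4 - 1893. By Eisenstein's criterion at the prime p = 3 (which divides the constant term 1893 but p^2 = 9 does not, since 1893 is squarefree), x^4 - 1893 is irreducible over Q. Hence [Q(α):Q] = 4.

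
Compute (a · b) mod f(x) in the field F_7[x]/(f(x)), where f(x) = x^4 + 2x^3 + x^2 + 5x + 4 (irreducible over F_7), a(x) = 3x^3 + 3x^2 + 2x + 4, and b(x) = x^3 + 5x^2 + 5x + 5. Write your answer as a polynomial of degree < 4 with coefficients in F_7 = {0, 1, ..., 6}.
a · b ≡ 3x^2 + 6x (mod f(x))

Multiply in F_7[x]: a(x)·b(x) = (3x^3 + 3x^2 + 2x + 4)·(x^3 + 5x^2 + 5x + 5) = 3x^6 + 4x^5 + 4x^4 + 2x^3 + 3x^2 + 2x + 6. This has degree ≥ 4, so divide by f(x) over F_7: 3x^6 + 4x^5 + 4x^4 + 2x^3 + 3x^2 + 2x + 6 = (3x^2 + 5x + 5)·(x^4 + 2x^3 + x^2 + 5x + 4) + (3x^2 + 6x). Hence a·b ≡ 3x^2 + 6x (mod f). (F_7[x]/(f) is a field with 7^4 = 2401 elements since f is irreducible of degree 4.)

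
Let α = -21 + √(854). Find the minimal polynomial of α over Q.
m_α(x) = x^2 + 42x - 413

From α + 21 = √(854), squaring gives (α + 21)^2 = 854, i.e. α^2 + 42α + 441 = 854, so α^2 + 42α - 413 = 0. The discriminant of x^2 + 42x - 413 is (42)^2 - 4·(-413) = 1764 + 1652 = 3416, and 4·(854) is not a perfect square in Q since 854 is squarefree and ≠ 1. Hence x^2 + 42x - 413 is irreducible over Q and is the minimal polynomial of α.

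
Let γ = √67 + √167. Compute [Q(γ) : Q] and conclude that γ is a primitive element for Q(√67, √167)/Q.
[Q(γ) : Q] = 4 (equivalently, Q(γ) = Q(√67, √167))

Obviously Q(γ) ⊆ Q(√67, √167), and [Q(√67, √167):Q] = 4 (since 67, 167 are distinct squarefree integers > 1 with 11189 not a perfect square). To show equality we compute the minimal polynomial of γ. From γ = √67 + √167: γ^2 = 67 + 2√(11189) + 167 = 234 + 2√(11189), so γ^2 - 234 = 2√(11189); squaring, (γ^2 - 234)^2 = 4·11189, i.e. γ^4 - 468γ^2 + 54756 - 44756 = 0, i.e. γ^4 - 468γ^2 + 10000 = 0. So γ is a root of x^4 - 468x^2 + 10000. This polynomial is irreducible over Q: it has no rational root (each ±√67 ± √167 is irrational), and any factorization into two quadratics over Q would force √(11189) ∈ Q (pairing opposite roots) or √67, √167 ∈ Q (other pairings), all impossible. Hence [Q(γ):Q] = 4 = [Q(√67, √167):Q], so Q(γ) = Q(√67, √167).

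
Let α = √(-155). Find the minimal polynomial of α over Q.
m_α(x) = x^2 + 155

α satisfies α^2 + 155 = 0, so x^2 + 155 annihilates α. Since d = -155 is squarefree and ≠ 1, it is not a perfect square in Q, so x^2 + 155 has no rational root and is therefore irreducible over Q (a degree-2 polynomial over a field is irreducible iff it has no root). Hence m_α(x) = x^2 + 155.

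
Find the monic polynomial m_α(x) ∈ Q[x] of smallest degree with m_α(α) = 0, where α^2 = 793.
m_α(x) = x^2 - 793

α satisfies α^2 - 793 = 0, so x^2 - 793 annihilates α. Since d = 793 is squarefree and ≠ 1, it is not a perfect square in Q, so x^2 - 793 has no rational root and is therefore irreducible over Q (a degree-2 polynomial over a field is irreducible iff it has no root). Hence m_α(x) = x^2 - 793.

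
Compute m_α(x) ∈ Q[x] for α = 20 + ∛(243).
m_α(x) = x^3 - 60x^2 + 1200x - 8243

Set β = α - 20 = ∛(243), so β^3 = 243. Then (α - 20)^3 - 243 = 0, i.e. α is a root of g(x) = (x - 20)^3 - 243 = x^3 - 60x^2 + 1200x - 8243. Since g(x) = h(x - 20) where h(x) = x^3 - 243, and h is irreducible over Q (because 243 is not a perfect cube, so h has no rational root, and a monic cubic with no rational root is irreducible), g is also irreducible (irreducibility is preserved under the substitution x → x - 20). Hence m_α(x) = x^3 - 60x^2 + 1200x - 8243.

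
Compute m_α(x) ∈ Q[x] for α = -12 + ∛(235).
m_α(x) = x^3 + 36x^2 + 432x + 1493

Set β = α + 12 = ∛(235), so β^3 = 235. Then (α + 12)^3 - 235 = 0, i.e. α is a root of g(x) = (x + 12)^3 - 235 = x^3 + 36x^2 + 432x + 1493. Since g(x) = h(x + 12) where h(x) = x^3 - 235, and h is irreducible over Q (because 235 is not a perfect cube, so h has no rational root, and a monic cubic with no rational root is irreducible), g is also irreducible (irreducibility is preserved under the substitution x → x + 12). Hence m_α(x) = x^3 + 36x^2 + 432x + 1493.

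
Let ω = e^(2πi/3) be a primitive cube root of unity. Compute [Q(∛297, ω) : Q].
[Q(∛297, ω) : Q] = 6

[Q(∛297):Q] = 3 (min poly x^3 - 297, irreducible since 297 is not a perfect cube). [Q(ω):Q] = 2 (min poly x^2 + x + 1). Since Q(∛297) ⊂ R and ω ∉ R, we have ω ∉ Q(∛297), so x^2 + x + 1 remains irreducible over Q(∛297) and [Q(∛297, ω) : Q(∛297)] = 2. By the tower law, [Q(∛297, ω) : Q] = 3 · 2 = 6. (In fact Q(∛297, ω) is the splitting field of x^3 - 297 over Q.)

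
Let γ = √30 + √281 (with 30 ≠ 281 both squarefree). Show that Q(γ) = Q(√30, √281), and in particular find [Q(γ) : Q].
[Q(γ) : Q] = 4 (equivalently, Q(γ) = Q(√30, √281))

Obviously Q(γ) ⊆ Q(√30, √281), and [Q(√30, √281):Q] = 4 (since 30, 281 are distinct squarefree integers > 1 with 8430 not a perfect square). To show equality we compute the minimal polynomial of γ. From γ = √30 + √281: γ^2 = 30 + 2√(8430) + 281 = 311 + 2√(8430), so γ^2 - 311 = 2√(8430); squaring, (γ^2 - 311)^2 = 4·8430, i.e. γ^4 - 622γ^2 + 96721 - 33720 = 0, i.e. γ^4 - 622γ^2 + 63001 = 0. So γ is a root of x^4 - 622x^2 + 63001. This polynomial is irreducible over Q: it has no rational root (each ±√30 ± √281 is irrational), and any factorization into two quadratics over Q would force √(8430) ∈ Q (pairing opposite roots) or √30, √281 ∈ Q (other pairings), all impossible. Hence [Q(γ):Q] = 4 = [Q(√30, √281):Q], so Q(γ) = Q(√30, √281).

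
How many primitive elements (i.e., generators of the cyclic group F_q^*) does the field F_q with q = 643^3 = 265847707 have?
There are φ(265847706) = 86821632 primitive elements

F_q^* is cyclic of order q - 1 = 265847706. A cyclic group of order m has exactly φ(m) generators. Here m = 265847706 = 2 · 3^2 · 97 · 107 · 1423, so the number of primitive elements is φ(265847706) = 86821632.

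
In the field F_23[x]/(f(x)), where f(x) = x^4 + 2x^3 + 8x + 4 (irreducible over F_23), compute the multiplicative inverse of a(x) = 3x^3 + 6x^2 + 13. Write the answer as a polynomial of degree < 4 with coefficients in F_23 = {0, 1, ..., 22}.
a(x)^(-1) ≡ 6x^3 + 18x^2 + 18x + 22 (mod f(x))

Since f is irreducible over F_23, F_23[x]/(f) is a field and a(x) ≠ 0 has an inverse. Apply the extended Euclidean algorithm to f(x) and a(x) in F_23[x]: f(x) = (8x)·a(x) + (19x + 4);  a(x) = (5x^2 + 15x + 15)·(19x + 4) + (22). The last nonzero remainder is the constant 22 = gcd(f, a) in F_23. Back-substituting through the division chain expresses 22 = s(x)·a(x) + t(x)·f(x) with s(x) ≡ 17x^3 + 5x^2 + 5x + 1 (mod f), so (17x^3 + 5x^2 + 5x + 1)·a(x) ≡ 22 (mod f). Multiplying by 22^(-1) ≡ 22 in F_23 gives a(x)^(-1) ≡ 22·(17x^3 + 5x^2 + 5x + 1) ≡ 6x^3 + 18x^2 + 18x + 22 (mod f). Check: (3x^3 + 6x^2 + 13)·(6x^3 + 18x^2 + 18x + 22) = 18x^6 + 21x^5 + x^4 + 22x^3 + 21x^2 + 4x + 10 ≡ 1 (mod x^4 + 2x^3 + 8x + 4).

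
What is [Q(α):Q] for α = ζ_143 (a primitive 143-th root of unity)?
[Q(α):Q] = 120

The minimal polynomial of ζ_143 over Q is the 143-th cyclotomic polynomial Φ_143(x), which is irreducible over Q and has degree φ(143) = 120. Hence [Q(α):Q] = φ(143) = 120.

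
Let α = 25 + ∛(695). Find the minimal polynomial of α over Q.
m_α(x) = x^3 - 75x^2 + 1875x - 16320

Set β = α - 25 = ∛(695), so β^3 = 695. Then (α - 25)^3 - 695 = 0, i.e. α is a root of g(x) = (x - 25)^3 - 695 = x^3 - 75x^2 + 1875x - 16320. Since g(x) = h(x - 25) where h(x) = x^3 - 695, and h is irreducible over Q (because 695 is not a perfect cube, so h has no rational root, and a monic cubic with no rational root is irreducible), g is also irreducible (irreducibility is preserved under the substitution x → x - 25). Hence m_α(x) = x^3 - 75x^2 + 1875x - 16320.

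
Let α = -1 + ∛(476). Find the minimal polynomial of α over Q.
m_α(x) = x^3 + 3x^2 + 3x - 475

Set β = α + 1 = ∛(476), so β^3 = 476. Then (α + 1)^3 - 476 = 0, i.e. α is a root of g(x) = (x + 1)^3 - 476 = x^3 + 3x^2 + 3x - 475. Since g(x) = h(x + 1) where h(x) = x^3 - 476, and h is irreducible over Q (because 476 is not a perfect cube, so h has no rational root, and a monic cubic with no rational root is irreducible), g is also irreducible (irreducibility is preserved under the substitution x → x + 1). Hence m_α(x) = x^3 + 3x^2 + 3x - 475.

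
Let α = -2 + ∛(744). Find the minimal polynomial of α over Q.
m_α(x) = x^3 + 6x^2 + 12x - 736

Set β = α + 2 = ∛(744), so β^3 = 744. Then (α + 2)^3 - 744 = 0, i.e. α is a root of g(x) = (x + 2)^3 - 744 = x^3 + 6x^2 + 12x - 736. Since g(x) = h(x + 2) where h(x) = x^3 - 744, and h is irreducible over Q (because 744 is not a perfect cube, so h has no rational root, and a monic cubic with no rational root is irreducible), g is also irreducible (irreducibility is preserved under the substitution x → x + 2). Hence m_α(x) = x^3 + 6x^2 + 12x - 736.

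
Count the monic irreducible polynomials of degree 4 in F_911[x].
There are 172192009080 monic irreducible polynomials of degree 4 over F_911

Each element of F_{911^4} that lies in no proper subfield is a root of exactly one monic irreducible of degree 4 over F_911, and each such polynomial has 4 distinct roots in F_{911^4}. By Möbius inversion the count is N_911(4) = (1/4) Σ_{d|4} μ(4/d) · 911^d = (1/4)(μ(4)·911^1 + μ(2)·911^2 + μ(1)·911^4) = 688768036320/4 = 172192009080.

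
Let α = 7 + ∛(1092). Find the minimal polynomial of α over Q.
m_α(x) = x^3 - 21x^2 + 147x - 1435

Set β = α - 7 = ∛(1092), so β^3 = 1092. Then (α - 7)^3 - 1092 = 0, i.e. α is a root of g(x) = (x - 7)^3 - 1092 = x^3 - 21x^2 + 147x - 1435. Since g(x) = h(x - 7) where h(x) = x^3 - 1092, and h is irreducible over Q (because 1092 is not a perfect cube, so h has no rational root, and a monic cubic with no rational root is irreducible), g is also irreducible (irreducibility is preserved under the substitution x → x - 7). Hence m_α(x) = x^3 - 21x^2 + 147x - 1435.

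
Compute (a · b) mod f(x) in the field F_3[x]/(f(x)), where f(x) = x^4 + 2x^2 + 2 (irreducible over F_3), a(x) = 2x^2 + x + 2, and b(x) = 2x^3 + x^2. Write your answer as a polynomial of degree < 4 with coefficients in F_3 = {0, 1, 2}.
a · b ≡ x + 1 (mod f(x))

Multiply in F_3[x]: a(x)·b(x) = (2x^2 + x + 2)·(2x^3 + x^2) = x^5 + x^4 + 2x^3 + 2x^2. This has degree ≥ 4, so divide by f(x) over F_3: x^5 + x^4 + 2x^3 + 2x^2 = (x + 1)·(x^4 + 2x^2 + 2) + (x + 1). Hence a·b ≡ x + 1 (mod f). (F_3[x]/(f) is a field with 3^4 = 81 elements since f is irreducible of degree 4.)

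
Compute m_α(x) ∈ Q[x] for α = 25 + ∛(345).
m_α(x) = x^3 - 75x^2 + 1875x - 15970

Set β = α - 25 = ∛(345), so β^3 = 345. Then (α - 25)^3 - 345 = 0, i.e. α is a root of g(x) = (x - 25)^3 - 345 = x^3 - 75x^2 + 1875x - 15970. Since g(x) = h(x - 25) where h(x) = x^3 - 345, and h is irreducible over Q (because 345 is not a perfect cube, so h has no rational root, and a monic cubic with no rational root is irreducible), g is also irreducible (irreducibility is preserved under the substitution x → x - 25). Hence m_α(x) = x^3 - 75x^2 + 1875x - 15970.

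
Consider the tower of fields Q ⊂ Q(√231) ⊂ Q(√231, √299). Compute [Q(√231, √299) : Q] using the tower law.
[Q(√231, √299) : Q] = 4

[Q(√231):Q] = 2 (min poly x^2 - 231, irreducible since 231 is squarefree > 1). For the top step, suppose √299 ∈ Q(√231), say √299 = c + d√231 with c, d ∈ Q. Squaring: 299 = c^2 + 231d^2 + 2cd√231. Since √231 ∉ Q this forces 2cd = 0. If d = 0 then √299 = c ∈ Q, contradicting 299 squarefree > 1. If c = 0 then 299 = 231d^2, so 231·299 = (231d)^2 is a perfect square in Q — but 231·299 = 69069 is not a perfect square (since 231 and 299 are distinct squarefree integers). Contradiction. Hence √299 ∉ Q(√231), so x^2 - 299 stays irreducible over Q(√231) and [Q(√231, √299) : Q(√231)] = 2. By the tower law, [Q(√231, √299) : Q] = 2 · 2 = 4.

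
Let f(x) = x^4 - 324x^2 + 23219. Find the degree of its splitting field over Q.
[K : Q] = 4

Solving the quadratic in x^2: x^2 = (324 ± √(324^2 - 4·23219))/2 = (324 ± √12100)/2 = (324 ± 110)/2, giving x^2 = 217 or x^2 = 107. So f(x) = (x^2 - 217)(x^2 - 107) and the roots of f are ±√217, ±√107. Hence the splitting field is K = Q(√217, √107). Since 217 and 107 are distinct squarefree integers > 1, their product 23219 is not a perfect square, so √107 ∉ Q(√217). By the tower law [K:Q] = [Q(√217,√107):Q(√217)] · [Q(√217):Q] = 2 · 2 = 4.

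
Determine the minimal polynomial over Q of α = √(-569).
m_α(x) = x^2 + 569

α satisfies α^2 + 569 = 0, so x^2 + 569 annihilates α. Since d = -569 is squarefree and ≠ 1, it is not a perfect square in Q, so x^2 + 569 has no rational root and is therefore irreducible over Q (a degree-2 polynomial over a field is irreducible iff it has no root). Hence m_α(x) = x^2 + 569.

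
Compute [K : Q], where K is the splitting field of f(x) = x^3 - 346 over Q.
[K : Q] = 6

The roots of x^3 - 346 are ∛346, ω∛346, ω^2∛346 where ω = e^(2πi/3) is a primitive cube root of unity, so K = Q(∛346, ω). Now [Q(∛346):Q] = 3 (since 346 is not a perfect cube, x^3 - 346 is irreducible) and [Q(ω):Q] = 2. Both 2 and 3 divide [K:Q], and [K:Q] ≤ 3·2 = 6, so [K:Q] = 6. (Equivalently: Q(∛346) ⊂ R but ω ∉ R, so [K : Q(∛346)] = 2.)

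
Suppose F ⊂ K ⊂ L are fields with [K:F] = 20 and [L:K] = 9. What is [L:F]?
[L:F] = 180

The tower law says that for any tower of field extensions F ⊂ K ⊂ L with finite degrees, [L:F] = [L:K] · [K:F]. Here this gives [L:F] = 9 · 20 = 180.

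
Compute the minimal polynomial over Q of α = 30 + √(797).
m_α(x) = x^2 - 60x + 103

From α - 30 = √(797), squaring gives (α - 30)^2 = 797, i.e. α^2 - 60α + 900 = 797, so α^2 - 60α + 103 = 0. The discriminant of x^2 - 60x + 103 is (-60)^2 - 4·(103) = 3600 - 412 = 3188, and 4·(797) is not a perfect square in Q since 797 is squarefree and ≠ 1. Hence x^2 - 60x + 103 is irreducible over Q and is the minimal polynomial of α.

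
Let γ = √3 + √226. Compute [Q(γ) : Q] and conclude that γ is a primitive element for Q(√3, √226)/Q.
[Q(γ) : Q] = 4 (equivalently, Q(γ) = Q(√3, √226))

Obviously Q(γ) ⊆ Q(√3, √226), and [Q(√3, √226):Q] = 4 (since 3, 226 are distinct squarefree integers > 1 with 678 not a perfect square). To show equality we compute the minimal polynomial of γ. From γ = √3 + √226: γ^2 = 3 + 2√(678) + 226 = 229 + 2√(678), so γ^2 - 229 = 2√(678); squaring, (γ^2 - 229)^2 = 4·678, i.e. γ^4 - 458γ^2 + 52441 - 2712 = 0, i.e. γ^4 - 458γ^2 + 49729 = 0. So γ is a root of x^4 - 458x^2 + 49729. This polynomial is irreducible over Q: it has no rational root (each ±√3 ± √226 is irrational), and any factorization into two quadratics over Q would force √(678) ∈ Q (pairing opposite roots) or √3, √226 ∈ Q (other pairings), all impossible. Hence [Q(γ):Q] = 4 = [Q(√3, √226):Q], so Q(γ) = Q(√3, √226).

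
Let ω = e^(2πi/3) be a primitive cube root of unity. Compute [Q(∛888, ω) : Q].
[Q(∛888, ω) : Q] = 6

[Q(∛888):Q] = 3 (min poly x^3 - 888, irreducible since 888 is not a perfect cube). [Q(ω):Q] = 2 (min poly x^2 + x + 1). Since Q(∛888) ⊂ R and ω ∉ R, we have ω ∉ Q(∛888), so x^2 + x + 1 remains irreducible over Q(∛888) and [Q(∛888, ω) : Q(∛888)] = 2. By the tower law, [Q(∛888, ω) : Q] = 3 · 2 = 6. (In fact Q(∛888, ω) is the splitting field of x^3 - 888 over Q.)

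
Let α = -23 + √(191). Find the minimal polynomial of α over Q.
m_α(x) = x^2 + 46x + 338

From α + 23 = √(191), squaring gives (α + 23)^2 = 191, i.e. α^2 + 46α + 529 = 191, so α^2 + 46α + 338 = 0. The discriminant of x^2 + 46x + 338 is (46)^2 - 4·(338) = 2116 - 1352 = 764, and 4·(191) is not a perfect square in Q since 191 is squarefree and ≠ 1. Hence x^2 + 46x + 338 is irreducible over Q and is the minimal polynomial of α.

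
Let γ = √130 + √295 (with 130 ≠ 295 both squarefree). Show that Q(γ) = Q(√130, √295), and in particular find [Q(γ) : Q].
[Q(γ) : Q] = 4 (equivalently, Q(γ) = Q(√130, √295))

Obviously Q(γ) ⊆ Q(√130, √295), and [Q(√130, √295):Q] = 4 (since 130, 295 are distinct squarefree integers > 1 with 38350 not a perfect square). To show equality we compute the minimal polynomial of γ. From γ = √130 + √295: γ^2 = 130 + 2√(38350) + 295 = 425 + 2√(38350), so γ^2 - 425 = 2√(38350); squaring, (γ^2 - 425)^2 = 4·38350, i.e. γ^4 - 850γ^2 + 180625 - 153400 = 0, i.e. γ^4 - 850γ^2 + 27225 = 0. So γ is a root of x^4 - 850x^2 + 27225. This polynomial is irreducible over Q: it has no rational root (each ±√130 ± √295 is irrational), and any factorization into two quadratics over Q would force √(38350) ∈ Q (pairing opposite roots) or √130, √295 ∈ Q (other pairings), all impossible. Hence [Q(γ):Q] = 4 = [Q(√130, √295):Q], so Q(γ) = Q(√130, √295).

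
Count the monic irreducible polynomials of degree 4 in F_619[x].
There are 36702992190 monic irreducible polynomials of degree 4 over F_619

Each element of F_{619^4} that lies in no proper subfield is a root of exactly one monic irreducible of degree 4 over F_619, and each such polynomial has 4 distinct roots in F_{619^4}. By Möbius inversion the count is N_619(4) = (1/4) Σ_{d|4} μ(4/d) · 619^d = (1/4)(μ(4)·619^1 + μ(2)·619^2 + μ(1)·619^4) = 146811968760/4 = 36702992190.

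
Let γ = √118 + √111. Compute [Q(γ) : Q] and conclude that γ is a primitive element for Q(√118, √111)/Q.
[Q(γ) : Q] = 4 (equivalently, Q(γ) = Q(√118, √111))

Obviously Q(γ) ⊆ Q(√118, √111), and [Q(√118, √111):Q] = 4 (since 118, 111 are distinct squarefree integers > 1 with 13098 not a perfect square). To show equality we compute the minimal polynomial of γ. From γ = √118 + √111: γ^2 = 118 + 2√(13098) + 111 = 229 + 2√(13098), so γ^2 - 229 = 2√(13098); squaring, (γ^2 - 229)^2 = 4·13098, i.e. γ^4 - 458γ^2 + 52441 - 52392 = 0, i.e. γ^4 - 458γ^2 + 49 = 0. So γ is a root of x^4 - 458x^2 + 49. This polynomial is irreducible over Q: it has no rational root (each ±√118 ± √111 is irrational), and any factorization into two quadratics over Q would force √(13098) ∈ Q (pairing opposite roots) or √118, √111 ∈ Q (other pairings), all impossible. Hence [Q(γ):Q] = 4 = [Q(√118, √111):Q], so Q(γ) = Q(√118, √111).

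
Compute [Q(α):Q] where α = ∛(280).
[Q(α):Q] = 3

The minimal polynomial of α is x^3 - 280, irreducible over Q since 280 is not a perfect cube (so x^3 - 280 has no rational root). Hence [Q(α):Q] = deg(m_α) = 3.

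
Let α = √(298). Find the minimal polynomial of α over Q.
m_α(x) = x^2 - 298

α satisfies α^2 - 298 = 0, so x^2 - 298 annihilates α. Since d = 298 is squarefree and ≠ 1, it is not a perfect square in Q, so x^2 - 298 has no rational root and is therefore irreducible over Q (a degree-2 polynomial over a field is irreducible iff it has no root). Hence m_α(x) = x^2 - 298.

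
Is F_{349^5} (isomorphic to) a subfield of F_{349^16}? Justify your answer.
No: F_{349^5} is not a subfield of F_{349^16}

F_{p^m} embeds in F_{p^n} iff m | n. Here 5 ∤ 16 (since 16 = 3·5 + 1 with remainder 1 ≠ 0), so F_{349^5} is not a subfield of F_{349^16}. Equivalently: if it were, the tower law would give 5 = [F_{349^5}:F_349] dividing [F_{349^16}:F_349] = 16, contradiction.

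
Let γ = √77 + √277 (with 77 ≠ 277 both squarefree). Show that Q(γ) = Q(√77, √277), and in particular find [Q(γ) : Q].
[Q(γ) : Q] = 4 (equivalently, Q(γ) = Q(√77, √277))

Obviously Q(γ) ⊆ Q(√77, √277), and [Q(√77, √277):Q] = 4 (since 77, 277 are distinct squarefree integers > 1 with 21329 not a perfect square). To show equality we compute the minimal polynomial of γ. From γ = √77 + √277: γ^2 = 77 + 2√(21329) + 277 = 354 + 2√(21329), so γ^2 - 354 = 2√(21329); squaring, (γ^2 - 354)^2 = 4·21329, i.e. γ^4 - 708γ^2 + 125316 - 85316 = 0, i.e. γ^4 - 708γ^2 + 40000 = 0. So γ is a root of x^4 - 708x^2 + 40000. This polynomial is irreducible over Q: it has no rational root (each ±√77 ± √277 is irrational), and any factorization into two quadratics over Q would force √(21329) ∈ Q (pairing opposite roots) or √77, √277 ∈ Q (other pairings), all impossible. Hence [Q(γ):Q] = 4 = [Q(√77, √277):Q], so Q(γ) = Q(√77, √277).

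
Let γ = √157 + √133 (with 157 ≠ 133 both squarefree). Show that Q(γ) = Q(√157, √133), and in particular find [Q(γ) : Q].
[Q(γ) : Q] = 4 (equivalently, Q(γ) = Q(√157, √133))

Obviously Q(γ) ⊆ Q(√157, √133), and [Q(√157, √133):Q] = 4 (since 157, 133 are distinct squarefree integers > 1 with 20881 not a perfect square). To show equality we compute the minimal polynomial of γ. From γ = √157 + √133: γ^2 = 157 + 2√(20881) + 133 = 290 + 2√(20881), so γ^2 - 290 = 2√(20881); squaring, (γ^2 - 290)^2 = 4·20881, i.e. γ^4 - 580γ^2 + 84100 - 83524 = 0, i.e. γ^4 - 580γ^2 + 576 = 0. So γ is a root of x^4 - 580x^2 + 576. This polynomial is irreducible over Q: it has no rational root (each ±√157 ± √133 is irrational), and any factorization into two quadratics over Q would force √(20881) ∈ Q (pairing opposite roots) or √157, √133 ∈ Q (other pairings), all impossible. Hence [Q(γ):Q] = 4 = [Q(√157, √133):Q], so Q(γ) = Q(√157, √133).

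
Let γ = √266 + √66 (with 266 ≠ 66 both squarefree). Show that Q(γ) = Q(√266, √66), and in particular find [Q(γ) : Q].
[Q(γ) : Q] = 4 (equivalently, Q(γ) = Q(√266, √66))

Obviously Q(γ) ⊆ Q(√266, √66), and [Q(√266, √66):Q] = 4 (since 266, 66 are distinct squarefree integers > 1 with 17556 not a perfect square). To show equality we compute the minimal polynomial of γ. From γ = √266 + √66: γ^2 = 266 + 2√(17556) + 66 = 332 + 2√(17556), so γ^2 - 332 = 2√(17556); squaring, (γ^2 - 332)^2 = 4·17556, i.e. γ^4 - 664γ^2 + 110224 - 70224 = 0, i.e. γ^4 - 664γ^2 + 40000 = 0. So γ is a root of x^4 - 664x^2 + 40000. This polynomial is irreducible over Q: it has no rational root (each ±√266 ± √66 is irrational), and any factorization into two quadratics over Q would force √(17556) ∈ Q (pairing opposite roots) or √266, √66 ∈ Q (other pairings), all impossible. Hence [Q(γ):Q] = 4 = [Q(√266, √66):Q], so Q(γ) = Q(√266, √66).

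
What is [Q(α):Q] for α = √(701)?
[Q(α):Q] = 2

[Q(α):Q] equals the degree of the minimal polynomial of α. Here α^2 = 701 and x^2 - 701 is irreducible (d = 701 is squarefree, ≠ 1, hence not a square), so deg(m_α) = 2. Thus [Q(α):Q] = 2.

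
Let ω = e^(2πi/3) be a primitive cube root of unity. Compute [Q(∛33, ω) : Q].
[Q(∛33, ω) : Q] = 6

[Q(∛33):Q] = 3 (min poly x^3 - 33, irreducible since 33 is not a perfect cube). [Q(ω):Q] = 2 (min poly x^2 + x + 1). Since Q(∛33) ⊂ R and ω ∉ R, we have ω ∉ Q(∛33), so x^2 + x + 1 remains irreducible over Q(∛33) and [Q(∛33, ω) : Q(∛33)] = 2. By the tower law, [Q(∛33, ω) : Q] = 3 · 2 = 6. (In fact Q(∛33, ω) is the splitting field of x^3 - 33 over Q.)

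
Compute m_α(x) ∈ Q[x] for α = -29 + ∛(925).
m_α(x) = x^3 + 87x^2 + 2523x + 23464

Set β = α + 29 = ∛(925), so β^3 = 925. Then (α + 29)^3 - 925 = 0, i.e. α is a root of g(x) = (x + 29)^3 - 925 = x^3 + 87x^2 + 2523x + 23464. Since g(x) = h(x + 29) where h(x) = x^3 - 925, and h is irreducible over Q (because 925 is not a perfect cube, so h has no rational root, and a monic cubic with no rational root is irreducible), g is also irreducible (irreducibility is preserved under the substitution x → x + 29). Hence m_α(x) = x^3 + 87x^2 + 2523x + 23464.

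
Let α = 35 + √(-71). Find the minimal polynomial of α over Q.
m_α(x) = x^2 - 70x + 1296

From α - 35 = √(-71), squaring gives (α - 35)^2 = -71, i.e. α^2 - 70α + 1225 = -71, so α^2 - 70α + 1296 = 0. The discriminant of x^2 - 70x + 1296 is (-70)^2 - 4·(1296) = 4900 - 5184 = -284, and 4·(-71) is not a perfect square in Q since -71 is squarefree and ≠ 1. Hence x^2 - 70x + 1296 is irreducible over Q and is the minimal polynomial of α.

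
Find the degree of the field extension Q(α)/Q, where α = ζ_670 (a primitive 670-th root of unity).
[Q(α):Q] = 264

The minimal polynomial of ζ_670 over Q is the 670-th cyclotomic polynomial Φ_670(x), which is irreducible over Q and has degree φ(670) = 264. Hence [Q(α):Q] = φ(670) = 264.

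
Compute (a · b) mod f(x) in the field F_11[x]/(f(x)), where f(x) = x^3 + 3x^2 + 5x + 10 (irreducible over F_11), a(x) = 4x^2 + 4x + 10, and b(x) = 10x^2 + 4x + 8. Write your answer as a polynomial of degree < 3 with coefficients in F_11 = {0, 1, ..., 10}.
a · b ≡ 8x^2 + 3x + 5 (mod f(x))

Multiply in F_11[x]: a(x)·b(x) = (4x^2 + 4x + 10)·(10x^2 + 4x + 8) = 7x^4 + x^3 + 5x^2 + 6x + 3. This has degree ≥ 3, so divide by f(x) over F_11: 7x^4 + x^3 + 5x^2 + 6x + 3 = (7x + 2)·(x^3 + 3x^2 + 5x + 10) + (8x^2 + 3x + 5). Hence a·b ≡ 8x^2 + 3x + 5 (mod f). (F_11[x]/(f) is a field with 11^3 = 1331 elements since f is irreducible of degree 3.)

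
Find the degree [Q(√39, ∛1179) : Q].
[Q(√39, ∛1179) : Q] = 6

Let L = Q(√39, ∛1179). Since Q(√39) ⊂ L and [Q(√39):Q] = 2, the tower law gives 2 | [L:Q]. Likewise Q(∛1179) ⊂ L with [Q(∛1179):Q] = 3 (because 1179 is not a perfect cube), so 3 | [L:Q]. As gcd(2,3) = 1, [L:Q] is divisible by 6. Conversely L is generated over Q by √39 and ∛1179, so [L:Q] ≤ 2·3 = 6. Therefore [Q(√39, ∛1179) : Q] = 6.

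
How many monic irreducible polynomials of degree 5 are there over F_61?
There are 168919248 monic irreducible polynomials of degree 5 over F_61

Each element of F_{61^5} that lies in no proper subfield is a root of exactly one monic irreducible of degree 5 over F_61, and each such polynomial has 5 distinct roots in F_{61^5}. By Möbius inversion the count is N_61(5) = (1/5) Σ_{d|5} μ(5/d) · 61^d = (1/5)(μ(5)·61^1 + μ(1)·61^5) = 844596240/5 = 168919248.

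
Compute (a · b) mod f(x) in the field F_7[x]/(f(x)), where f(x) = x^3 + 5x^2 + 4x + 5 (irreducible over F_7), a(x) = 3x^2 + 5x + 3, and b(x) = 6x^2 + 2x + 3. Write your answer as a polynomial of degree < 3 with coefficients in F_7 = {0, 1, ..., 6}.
a · b ≡ 4x^2 + 6 (mod f(x))

Multiply in F_7[x]: a(x)·b(x) = (3x^2 + 5x + 3)·(6x^2 + 2x + 3) = 4x^4 + x^3 + 2x^2 + 2. This has degree ≥ 3, so divide by f(x) over F_7: 4x^4 + x^3 + 2x^2 + 2 = (4x + 2)·(x^3 + 5x^2 + 4x + 5) + (4x^2 + 6). Hence a·b ≡ 4x^2 + 6 (mod f). (F_7[x]/(f) is a field with 7^3 = 343 elements since f is irreducible of degree 3.)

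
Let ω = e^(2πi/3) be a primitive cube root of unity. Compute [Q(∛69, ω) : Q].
[Q(∛69, ω) : Q] = 6

[Q(∛69):Q] = 3 (min poly x^3 - 69, irreducible since 69 is not a perfect cube). [Q(ω):Q] = 2 (min poly x^2 + x + 1). Since Q(∛69) ⊂ R and ω ∉ R, we have ω ∉ Q(∛69), so x^2 + x + 1 remains irreducible over Q(∛69) and [Q(∛69, ω) : Q(∛69)] = 2. By the tower law, [Q(∛69, ω) : Q] = 3 · 2 = 6. (In fact Q(∛69, ω) is the splitting field of x^3 - 69 over Q.)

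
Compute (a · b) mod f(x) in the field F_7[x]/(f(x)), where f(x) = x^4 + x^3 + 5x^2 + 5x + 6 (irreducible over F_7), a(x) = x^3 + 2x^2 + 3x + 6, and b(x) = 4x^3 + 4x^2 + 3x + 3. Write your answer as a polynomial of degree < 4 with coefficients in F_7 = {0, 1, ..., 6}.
a · b ≡ 4x^3 + 4x + 6 (mod f(x))

Multiply in F_7[x]: a(x)·b(x) = (x^3 + 2x^2 + 3x + 6)·(4x^3 + 4x^2 + 3x + 3) = 4x^6 + 5x^5 + 2x^4 + 3x^3 + 4x^2 + 6x + 4. This has degree ≥ 4, so divide by f(x) over F_7: 4x^6 + 5x^5 + 2x^4 + 3x^3 + 4x^2 + 6x + 4 = (4x^2 + x + 2)·(x^4 + x^3 + 5x^2 + 5x + 6) + (4x^3 + 4x + 6). Hence a·b ≡ 4x^3 + 4x + 6 (mod f). (F_7[x]/(f) is a field with 7^4 = 2401 elements since f is irreducible of degree 4.)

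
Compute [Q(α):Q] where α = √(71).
[Q(α):Q] = 2

[Q(α):Q] equals the degree of the minimal polynomial of α. Here α^2 = 71 and x^2 - 71 is irreducible (d = 71 is squarefree, ≠ 1, hence not a square), so deg(m_α) = 2. Thus [Q(α):Q] = 2.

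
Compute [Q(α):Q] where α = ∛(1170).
[Q(α):Q] = 3

The minimal polynomial of α is x^3 - 1170, irreducible over Q since 1170 is not a perfect cube (so x^3 - 1170 has no rational root). Hence [Q(α):Q] = deg(m_α) = 3.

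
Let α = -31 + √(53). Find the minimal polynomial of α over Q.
m_α(x) = x^2 + 62x + 908

From α + 31 = √(53), squaring gives (α + 31)^2 = 53, i.e. α^2 + 62α + 961 = 53, so α^2 + 62α + 908 = 0. The discriminant of x^2 + 62x + 908 is (62)^2 - 4·(908) = 3844 - 3632 = 212, and 4·(53) is not a perfect square in Q since 53 is squarefree and ≠ 1. Hence x^2 + 62x + 908 is irreducible over Q and is the minimal polynomial of α.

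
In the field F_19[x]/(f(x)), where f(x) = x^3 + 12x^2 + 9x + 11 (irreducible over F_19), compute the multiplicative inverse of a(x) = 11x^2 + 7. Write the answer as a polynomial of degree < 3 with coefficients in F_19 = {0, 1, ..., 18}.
a(x)^(-1) ≡ 7x^2 + 12x + 15 (mod f(x))

Since f is irreducible over F_19, F_19[x]/(f) is a field and a(x) ≠ 0 has an inverse. Apply the extended Euclidean algorithm to f(x) and a(x) in F_19[x]: f(x) = (7x + 8)·a(x) + (17x + 12);  a(x) = (4x + 5)·(17x + 12) + (4). The last nonzero remainder is the constant 4 = gcd(f, a) in F_19. Back-substituting through the division chain expresses 4 = s(x)·a(x) + t(x)·f(x) with s(x) ≡ 9x^2 + 10x + 3 (mod f), so (9x^2 + 10x + 3)·a(x) ≡ 4 (mod f). Multiplying by 4^(-1) ≡ 5 in F_19 gives a(x)^(-1) ≡ 5·(9x^2 + 10x + 3) ≡ 7x^2 + 12x + 15 (mod f). Check: (11x^2 + 7)·(7x^2 + 12x + 15) = x^4 + 18x^3 + 5x^2 + 8x + 10 ≡ 1 (mod x^3 + 12x^2 + 9x + 11).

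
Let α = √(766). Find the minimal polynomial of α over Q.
m_α(x) = x^2 - 766

α satisfies α^2 - 766 = 0, so x^2 - 766 annihilates α. Since d = 766 is squarefree and ≠ 1, it is not a perfect square in Q, so x^2 - 766 has no rational root and is therefore irreducible over Q (a degree-2 polynomial over a field is irreducible iff it has no root). Hence m_α(x) = x^2 - 766.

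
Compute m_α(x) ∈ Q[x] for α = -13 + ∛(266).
m_α(x) = x^3 + 39x^2 + 507x + 1931

Set β = α + 13 = ∛(266), so β^3 = 266. Then (α + 13)^3 - 266 = 0, i.e. α is a root of g(x) = (x + 13)^3 - 266 = x^3 + 39x^2 + 507x + 1931. Since g(x) = h(x + 13) where h(x) = x^3 - 266, and h is irreducible over Q (because 266 is not a perfect cube, so h has no rational root, and a monic cubic with no rational root is irreducible), g is also irreducible (irreducibility is preserved under the substitution x → x + 13). Hence m_α(x) = x^3 + 39x^2 + 507x + 1931.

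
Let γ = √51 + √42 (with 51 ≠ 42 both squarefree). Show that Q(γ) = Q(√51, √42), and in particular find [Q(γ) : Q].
[Q(γ) : Q] = 4 (equivalently, Q(γ) = Q(√51, √42))

Obviously Q(γ) ⊆ Q(√51, √42), and [Q(√51, √42):Q] = 4 (since 51, 42 are distinct squarefree integers > 1 with 2142 not a perfect square). To show equality we compute the minimal polynomial of γ. From γ = √51 + √42: γ^2 = 51 + 2√(2142) + 42 = 93 + 2√(2142), so γ^2 - 93 = 2√(2142); squaring, (γ^2 - 93)^2 = 4·2142, i.e. γ^4 - 186γ^2 + 8649 - 8568 = 0, i.e. γ^4 - 186γ^2 + 81 = 0. So γ is a root of x^4 - 186x^2 + 81. This polynomial is irreducible over Q: it has no rational root (each ±√51 ± √42 is irrational), and any factorization into two quadratics over Q would force √(2142) ∈ Q (pairing opposite roots) or √51, √42 ∈ Q (other pairings), all impossible. Hence [Q(γ):Q] = 4 = [Q(√51, √42):Q], so Q(γ) = Q(√51, √42).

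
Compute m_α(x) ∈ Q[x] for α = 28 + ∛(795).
m_α(x) = x^3 - 84x^2 + 2352x - 22747

Set β = α - 28 = ∛(795), so β^3 = 795. Then (α - 28)^3 - 795 = 0, i.e. α is a root of g(x) = (x - 28)^3 - 795 = x^3 - 84x^2 + 2352x - 22747. Since g(x) = h(x - 28) where h(x) = x^3 - 795, and h is irreducible over Q (because 795 is not a perfect cube, so h has no rational root, and a monic cubic with no rational root is irreducible), g is also irreducible (irreducibility is preserved under the substitution x → x - 28). Hence m_α(x) = x^3 - 84x^2 + 2352x - 22747.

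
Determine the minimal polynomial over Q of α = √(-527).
m_α(x) = x^2 + 527

α satisfies α^2 + 527 = 0, so x^2 + 527 annihilates α. Since d = -527 is squarefree and ≠ 1, it is not a perfect square in Q, so x^2 + 527 has no rational root and is therefore irreducible over Q (a degree-2 polynomial over a field is irreducible iff it has no root). Hence m_α(x) = x^2 + 527.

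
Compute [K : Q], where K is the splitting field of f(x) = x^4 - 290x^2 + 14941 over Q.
[K : Q] = 4

Solving the quadratic in x^2: x^2 = (290 ± √(290^2 - 4·14941))/2 = (290 ± √24336)/2 = (290 ± 156)/2, giving x^2 = 67 or x^2 = 223. So f(x) = (x^2 - 67)(x^2 - 223) and the roots of f are ±√67, ±√223. Hence the splitting field is K = Q(√67, √223). Since 67 and 223 are distinct squarefree integers > 1, their product 14941 is not a perfect square, so √223 ∉ Q(√67). By the tower law [K:Q] = [Q(√67,√223):Q(√67)] · [Q(√67):Q] = 2 · 2 = 4.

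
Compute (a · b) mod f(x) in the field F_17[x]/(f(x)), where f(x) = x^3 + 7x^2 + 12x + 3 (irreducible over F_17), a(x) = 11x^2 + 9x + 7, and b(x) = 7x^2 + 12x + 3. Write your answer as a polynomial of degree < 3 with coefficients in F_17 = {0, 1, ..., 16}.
a · b ≡ 8x^2 + 13x + 16 (mod f(x))

Multiply in F_17[x]: a(x)·b(x) = (11x^2 + 9x + 7)·(7x^2 + 12x + 3) = 9x^4 + 8x^3 + 3x^2 + 9x + 4. This has degree ≥ 3, so divide by f(x) over F_17: 9x^4 + 8x^3 + 3x^2 + 9x + 4 = (9x + 13)·(x^3 + 7x^2 + 12x + 3) + (8x^2 + 13x + 16). Hence a·b ≡ 8x^2 + 13x + 16 (mod f). (F_17[x]/(f) is a field with 17^3 = 4913 elements since f is irreducible of degree 3.)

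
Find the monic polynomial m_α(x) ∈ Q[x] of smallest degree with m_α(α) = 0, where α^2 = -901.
m_α(x) = x^2 + 901

α satisfies α^2 + 901 = 0, so x^2 + 901 annihilates α. Since d = -901 is squarefree and ≠ 1, it is not a perfect square in Q, so x^2 + 901 has no rational root and is therefore irreducible over Q (a degree-2 polynomial over a field is irreducible iff it has no root). Hence m_α(x) = x^2 + 901.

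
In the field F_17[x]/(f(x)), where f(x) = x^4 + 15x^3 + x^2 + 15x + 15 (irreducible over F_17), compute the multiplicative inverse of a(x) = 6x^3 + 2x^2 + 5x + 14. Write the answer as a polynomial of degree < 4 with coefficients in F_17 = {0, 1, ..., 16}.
a(x)^(-1) ≡ 11x^3 + 16x^2 + 6x + 14 (mod f(x))

Since f is irreducible over F_17, F_17[x]/(f) is a field and a(x) ≠ 0 has an inverse. Apply the extended Euclidean algorithm to f(x) and a(x) in F_17[x]: f(x) = (3x + 10)·a(x) + (8x + 11);  a(x) = (5x^2 + 4x + 10)·(8x + 11) + (6). The last nonzero remainder is the constant 6 = gcd(f, a) in F_17. Back-substituting through the division chain expresses 6 = s(x)·a(x) + t(x)·f(x) with s(x) ≡ 15x^3 + 11x^2 + 2x + 16 (mod f), so (15x^3 + 11x^2 + 2x + 16)·a(x) ≡ 6 (mod f). Multiplying by 6^(-1) ≡ 3 in F_17 gives a(x)^(-1) ≡ 3·(15x^3 + 11x^2 + 2x + 16) ≡ 11x^3 + 16x^2 + 6x + 14 (mod f). Check: (6x^3 + 2x^2 + 5x + 14)·(11x^3 + 16x^2 + 6x + 14) = 15x^6 + 16x^5 + 4x^4 + 7x^3 + 10x^2 + x + 9 ≡ 1 (mod x^4 + 15x^3 + x^2 + 15x + 15).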